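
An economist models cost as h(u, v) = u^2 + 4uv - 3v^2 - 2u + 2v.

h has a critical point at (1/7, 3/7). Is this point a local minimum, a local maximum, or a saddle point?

The Hessian of h is constant: H = [[2, 4], [4, -6]].
det(H) = 2·(-6) − 4² = -28.
Since det(H) < 0, H is indefinite and the critical point is a saddle point.

saddle point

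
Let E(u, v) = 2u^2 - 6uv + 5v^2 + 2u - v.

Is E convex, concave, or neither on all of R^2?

E is quadratic, so its Hessian is the constant matrix H = [[4, -6], [-6, 10]].
det(H) = 4, tr(H) = 14.
det(H) > 0 and tr(H) > 0, so H is positive definite everywhere: convex.

convex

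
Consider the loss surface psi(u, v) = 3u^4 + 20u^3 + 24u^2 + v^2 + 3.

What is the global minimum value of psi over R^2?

-125

psi(u,v) separates as P(u) + Q(v) + 3, so its minimum is min P + min Q + 3.
P'(u) = 12u(u + 1)(u + 4) vanishes at u ∈ {-4, -1, 0}; Q'(v) = 2v vanishes at v ∈ {0}.
Local minima of P (where P''>0): P(-4)=-128, P(0)=0. Local minima of Q: Q(0)=0.
So the global minimum of psi is P(-4) + Q(0) + 3 = -128 + 0 + 3 = -125, attained at (-4, 0).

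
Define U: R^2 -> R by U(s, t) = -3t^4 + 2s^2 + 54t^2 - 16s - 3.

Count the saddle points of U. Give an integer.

U separates as a function of s plus a function of t, so ∇U=0 decouples.
∂U/∂s = 4(s - 4) = 0 at s ∈ {4}; ∂U/∂t = -12t(t - 3)(t + 3) = 0 at t ∈ {-3, 0, 3}.
The Hessian is diagonal: diag(U_ss, U_tt). Second derivatives: U_ss(4)=4; U_tt(-3)=-216, U_tt(0)=108, U_tt(3)=-216.
Saddle points occur where the two diagonal entries have opposite signs: (4, -3), (4, 3). Count: 2.

2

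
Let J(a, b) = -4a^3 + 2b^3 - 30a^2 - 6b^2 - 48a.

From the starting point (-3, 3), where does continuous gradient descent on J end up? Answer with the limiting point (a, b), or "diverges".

J is separable, so gradient descent decouples: a follows -∂J/∂a, b follows -∂J/∂b.
∂J/∂a = -12(a + 1)(a + 4); at a=-3 this is 24, so a decreases.
∂J/∂b = 6b(b - 2); at b=3 this is 18, so b decreases.
a converges to its nearest critical value -4 (a local min of the a-part); b converges to 2. The iterate converges to (-4, 2).

(-4, 2)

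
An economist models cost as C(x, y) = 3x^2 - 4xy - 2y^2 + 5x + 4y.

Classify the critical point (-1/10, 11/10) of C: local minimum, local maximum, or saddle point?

saddle point

The Hessian of C is constant: H = [[6, -4], [-4, -4]].
det(H) = 6·(-4) − (-4)² = -40.
Since det(H) < 0, H is indefinite and the critical point is a saddle point.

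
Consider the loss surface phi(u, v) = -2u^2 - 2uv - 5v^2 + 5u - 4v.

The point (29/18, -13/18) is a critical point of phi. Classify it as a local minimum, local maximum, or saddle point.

The Hessian of phi is constant: H = [[-4, -2], [-2, -10]].
det(H) = (-4)·(-10) − (-2)² = 36.
det(H) > 0 and tr(H) = -14 < 0, so H is negative definite and the point is a local maximum.

local maximum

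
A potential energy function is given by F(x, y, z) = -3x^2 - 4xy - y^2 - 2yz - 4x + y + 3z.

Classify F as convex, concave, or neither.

neither

F is quadratic, so its Hessian is the constant matrix H = [[-6, -4, 0], [-4, -2, -2], [0, -2, 0]].
Leading principal minors: -6, -4, 24.
Neither pattern holds ⇒ H is indefinite ⇒ neither convex nor concave.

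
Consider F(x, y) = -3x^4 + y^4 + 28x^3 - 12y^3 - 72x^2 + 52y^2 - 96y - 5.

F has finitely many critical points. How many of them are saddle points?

F separates as a function of x plus a function of y, so ∇F=0 decouples.
∂F/∂x = -12x(x - 4)(x - 3) = 0 at x ∈ {0, 3, 4}; ∂F/∂y = 4(y - 4)(y - 3)(y - 2) = 0 at y ∈ {2, 3, 4}.
The Hessian is diagonal: diag(F_xx, F_yy). Second derivatives: F_xx(0)=-144, F_xx(3)=36, F_xx(4)=-48; F_yy(2)=8, F_yy(3)=-4, F_yy(4)=8.
Saddle points occur where the two diagonal entries have opposite signs: (0, 2), (0, 4), (3, 3), (4, 2), (4, 4). Count: 5.

5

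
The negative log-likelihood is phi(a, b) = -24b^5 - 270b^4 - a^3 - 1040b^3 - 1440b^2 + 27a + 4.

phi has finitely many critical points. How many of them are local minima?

phi separates as a function of a plus a function of b, so ∇phi=0 decouples.
∂phi/∂a = -3(a - 3)(a + 3) = 0 at a ∈ {-3, 3}; ∂phi/∂b = -120b(b + 2)(b + 3)(b + 4) = 0 at b ∈ {-4, -3, -2, 0}.
The Hessian is diagonal: diag(phi_aa, phi_bb). Second derivatives: phi_aa(-3)=18, phi_aa(3)=-18; phi_bb(-4)=960, phi_bb(-3)=-360, phi_bb(-2)=480, phi_bb(0)=-2880.
Local minima occur where both diagonal entries positive: (-3, -4), (-3, -2). Count: 2.

2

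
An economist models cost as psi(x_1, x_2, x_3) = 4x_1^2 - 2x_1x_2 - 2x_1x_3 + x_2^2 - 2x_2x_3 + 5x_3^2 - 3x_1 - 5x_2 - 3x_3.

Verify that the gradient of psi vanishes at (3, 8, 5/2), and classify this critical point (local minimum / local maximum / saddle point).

local minimum

∇psi = (8x_1 - 2x_2 - 2x_3 - 3, -2x_1 + 2x_2 - 2x_3 - 5, -2x_1 - 2x_2 + 10x_3 - 3); substituting (3, 8, 5/2) gives ∇psi = (0, 0, 0), so (3, 8, 5/2) is indeed a critical point.
The Hessian is constant: H = [[8, -2, -2], [-2, 2, -2], [-2, -2, 10]].
Leading principal minors: Δ₁ = 8, Δ₂ = 12, Δ₃ = 64.
All leading minors are positive, so H is positive definite: a local minimum.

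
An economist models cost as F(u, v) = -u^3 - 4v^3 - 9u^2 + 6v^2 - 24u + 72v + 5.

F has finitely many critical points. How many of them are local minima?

1

F separates as a function of u plus a function of v, so ∇F=0 decouples.
∂F/∂u = -3(u + 2)(u + 4) = 0 at u ∈ {-4, -2}; ∂F/∂v = -12(v - 3)(v + 2) = 0 at v ∈ {-2, 3}.
The Hessian is diagonal: diag(F_uu, F_vv). Second derivatives: F_uu(-4)=6, F_uu(-2)=-6; F_vv(-2)=60, F_vv(3)=-60.
Local minima occur where both diagonal entries positive: (-4, -2). Count: 1.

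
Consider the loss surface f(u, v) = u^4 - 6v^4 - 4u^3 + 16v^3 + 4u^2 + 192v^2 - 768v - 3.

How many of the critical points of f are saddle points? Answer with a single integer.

f separates as a function of u plus a function of v, so ∇f=0 decouples.
∂f/∂u = 4u(u - 2)(u - 1) = 0 at u ∈ {0, 1, 2}; ∂f/∂v = -24(v - 4)(v - 2)(v + 4) = 0 at v ∈ {-4, 2, 4}.
The Hessian is diagonal: diag(f_uu, f_vv). Second derivatives: f_uu(0)=8, f_uu(1)=-4, f_uu(2)=8; f_vv(-4)=-1152, f_vv(2)=288, f_vv(4)=-384.
Saddle points occur where the two diagonal entries have opposite signs: (0, -4), (0, 4), (1, 2), (2, -4), (2, 4). Count: 5.

5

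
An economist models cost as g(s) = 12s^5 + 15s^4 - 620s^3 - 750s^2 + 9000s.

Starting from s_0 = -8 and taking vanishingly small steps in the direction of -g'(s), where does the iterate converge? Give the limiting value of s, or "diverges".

diverges

g'(s) = 60(s - 5)(s - 2)(s + 3)(s + 5), so g'(-8) = 117000.
Gradient descent moves in the -g' direction, i.e. s is decreasing.
There is no critical point below s=-8, and g' keeps the same sign, so the iterate runs off to −∞.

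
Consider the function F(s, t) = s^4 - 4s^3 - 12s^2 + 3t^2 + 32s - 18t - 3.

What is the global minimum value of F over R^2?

F(s,t) separates as P(s) + Q(t) − 3, so its minimum is min P + min Q − 3.
P'(s) = 4(s - 4)(s - 1)(s + 2) vanishes at s ∈ {-2, 1, 4}; Q'(t) = 6(t - 3) vanishes at t ∈ {3}.
Local minima of P (where P''>0): P(-2)=-64, P(4)=-64. Local minima of Q: Q(3)=-27.
So the global minimum of F is P(-2) + Q(3) − 3 = -64 − 27 − 3 = -94, attained at (-2, 3).

-94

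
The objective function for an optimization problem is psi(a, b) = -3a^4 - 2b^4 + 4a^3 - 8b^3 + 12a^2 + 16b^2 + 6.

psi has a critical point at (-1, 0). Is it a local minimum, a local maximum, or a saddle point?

The mixed partial ∂²psi/∂a∂b is 0, so the Hessian at any point is diag(psi_aa, psi_bb) = diag(12(-3a^2 + 2a + 2), 8(-3b^2 - 6b + 4)).
At (-1, 0): H = diag(-36, 32).
The eigenvalues have opposite signs, so H is indefinite: a saddle point.

saddle point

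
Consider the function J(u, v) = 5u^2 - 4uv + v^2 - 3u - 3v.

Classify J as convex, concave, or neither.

J is quadratic, so its Hessian is the constant matrix H = [[10, -4], [-4, 2]].
det(H) = 4, tr(H) = 12.
det(H) > 0 and tr(H) > 0, so H is positive definite everywhere: convex.

convex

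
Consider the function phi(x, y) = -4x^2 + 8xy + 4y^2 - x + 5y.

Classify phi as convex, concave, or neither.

phi is quadratic, so its Hessian is the constant matrix H = [[-8, 8], [8, 8]].
det(H) = -128, tr(H) = 0.
det(H) < 0, so H is indefinite: neither convex nor concave.

neither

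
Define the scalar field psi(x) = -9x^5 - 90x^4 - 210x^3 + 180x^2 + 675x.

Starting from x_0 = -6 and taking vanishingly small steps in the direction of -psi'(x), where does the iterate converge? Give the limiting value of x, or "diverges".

-5

psi'(x) = -45(x - 1)(x + 1)(x + 3)(x + 5), so psi'(-6) = -4725.
Gradient descent moves in the -psi' direction, i.e. x is increasing.
The nearest critical point in that direction is x = -5, where psi'' = 2160 > 0 (a local minimum). The iterate converges there.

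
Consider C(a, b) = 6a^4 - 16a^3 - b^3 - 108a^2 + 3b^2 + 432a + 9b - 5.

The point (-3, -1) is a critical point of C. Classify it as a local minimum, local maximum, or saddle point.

The mixed partial ∂²C/∂a∂b is 0, so the Hessian at any point is diag(C_aa, C_bb) = diag(24(3a^2 - 4a - 9), 6(-b + 1)).
At (-3, -1): H = diag(720, 12).
Both eigenvalues are positive, so H is positive definite: a local minimum.

local minimum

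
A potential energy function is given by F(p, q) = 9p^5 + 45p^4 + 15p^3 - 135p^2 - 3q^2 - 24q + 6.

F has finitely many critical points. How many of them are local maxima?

2

F separates as a function of p plus a function of q, so ∇F=0 decouples.
∂F/∂p = 45p(p - 1)(p + 2)(p + 3) = 0 at p ∈ {-3, -2, 0, 1}; ∂F/∂q = -6(q + 4) = 0 at q ∈ {-4}.
The Hessian is diagonal: diag(F_pp, F_qq). Second derivatives: F_pp(-3)=-540, F_pp(-2)=270, F_pp(0)=-270, F_pp(1)=540; F_qq(-4)=-6.
Local maxima occur where both diagonal entries negative: (-3, -4), (0, -4). Count: 2.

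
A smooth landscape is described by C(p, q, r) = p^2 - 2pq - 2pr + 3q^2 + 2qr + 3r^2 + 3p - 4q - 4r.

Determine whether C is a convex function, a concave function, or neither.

C is quadratic, so its Hessian is the constant matrix H = [[2, -2, -2], [-2, 6, 2], [-2, 2, 6]].
Leading principal minors: 2, 8, 32.
All positive ⇒ H ≻ 0 ⇒ convex.

convex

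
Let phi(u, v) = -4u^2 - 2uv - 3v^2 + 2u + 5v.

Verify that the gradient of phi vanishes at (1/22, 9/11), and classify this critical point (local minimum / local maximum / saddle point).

local maximum

∇phi = (-8u - 2v + 2, -2u - 6v + 5); substituting (1/22, 9/11) gives ∇phi = (0, 0), so (1/22, 9/11) is indeed a critical point.
The Hessian of phi is constant: H = [[-8, -2], [-2, -6]].
det(H) = (-8)·(-6) − (-2)² = 44.
det(H) > 0 and tr(H) = -14 < 0, so H is negative definite and the point is a local maximum.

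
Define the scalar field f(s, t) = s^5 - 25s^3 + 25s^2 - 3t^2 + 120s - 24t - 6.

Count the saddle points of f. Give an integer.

f separates as a function of s plus a function of t, so ∇f=0 decouples.
∂f/∂s = 5(s - 3)(s - 2)(s + 1)(s + 4) = 0 at s ∈ {-4, -1, 2, 3}; ∂f/∂t = -6(t + 4) = 0 at t ∈ {-4}.
The Hessian is diagonal: diag(f_ss, f_tt). Second derivatives: f_ss(-4)=-630, f_ss(-1)=180, f_ss(2)=-90, f_ss(3)=140; f_tt(-4)=-6.
Saddle points occur where the two diagonal entries have opposite signs: (-1, -4), (3, -4). Count: 2.

2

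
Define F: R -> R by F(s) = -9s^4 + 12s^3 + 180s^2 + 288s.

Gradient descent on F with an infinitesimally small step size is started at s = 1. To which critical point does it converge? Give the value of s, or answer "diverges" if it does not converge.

F'(s) = -36(s - 4)(s + 1)(s + 2), so F'(1) = 648.
Gradient descent moves in the -F' direction, i.e. s is decreasing.
The nearest critical point in that direction is s = -1, where F'' = 180 > 0 (a local minimum). The iterate converges there.

-1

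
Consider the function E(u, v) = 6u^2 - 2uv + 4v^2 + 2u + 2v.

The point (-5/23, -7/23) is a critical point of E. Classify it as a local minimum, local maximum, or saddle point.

The Hessian of E is constant: H = [[12, -2], [-2, 8]].
det(H) = 12·8 − (-2)² = 92.
det(H) > 0 and tr(H) = 20 > 0, so H is positive definite and the point is a local minimum.

local minimum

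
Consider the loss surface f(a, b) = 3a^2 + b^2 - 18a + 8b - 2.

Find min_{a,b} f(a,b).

f(a,b) separates as P(a) + Q(b) − 2, so its minimum is min P + min Q − 2.
P'(a) = 6a - 18 vanishes at a ∈ {3}; Q'(b) = 2b + 8 vanishes at b ∈ {-4}.
Local minima of P (where P''>0): P(3)=-27. Local minima of Q: Q(-4)=-16.
So the global minimum of f is P(3) + Q(-4) − 2 = -27 − 16 − 2 = -45, attained at (3, -4).

-45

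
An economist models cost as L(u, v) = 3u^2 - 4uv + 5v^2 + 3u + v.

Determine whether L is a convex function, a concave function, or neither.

convex

L is quadratic, so its Hessian is the constant matrix H = [[6, -4], [-4, 10]].
det(H) = 44, tr(H) = 16.
det(H) > 0 and tr(H) > 0, so H is positive definite everywhere: convex.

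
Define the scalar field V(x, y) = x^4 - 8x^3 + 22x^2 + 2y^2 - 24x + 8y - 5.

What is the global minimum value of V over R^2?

-22

V(x,y) separates as P(x) + Q(y) − 5, so its minimum is min P + min Q − 5.
P'(x) = 4(x - 3)(x - 2)(x - 1) vanishes at x ∈ {1, 2, 3}; Q'(y) = 4y + 8 vanishes at y ∈ {-2}.
Local minima of P (where P''>0): P(1)=-9, P(3)=-9. Local minima of Q: Q(-2)=-8.
So the global minimum of V is P(1) + Q(-2) − 5 = -9 − 8 − 5 = -22, attained at (1, -2).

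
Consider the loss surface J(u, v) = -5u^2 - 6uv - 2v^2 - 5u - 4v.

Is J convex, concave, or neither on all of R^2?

concave

J is quadratic, so its Hessian is the constant matrix H = [[-10, -6], [-6, -4]].
det(H) = 4, tr(H) = -14.
det(H) > 0 and tr(H) < 0, so H is negative definite everywhere: concave.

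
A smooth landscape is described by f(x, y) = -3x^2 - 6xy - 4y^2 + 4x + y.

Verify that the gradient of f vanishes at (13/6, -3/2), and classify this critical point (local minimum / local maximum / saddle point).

∇f = (-6x - 6y + 4, -6x - 8y + 1); substituting (13/6, -3/2) gives ∇f = (0, 0), so (13/6, -3/2) is indeed a critical point.
The Hessian of f is constant: H = [[-6, -6], [-6, -8]].
det(H) = (-6)·(-8) − (-6)² = 12.
det(H) > 0 and tr(H) = -14 < 0, so H is negative definite and the point is a local maximum.

local maximum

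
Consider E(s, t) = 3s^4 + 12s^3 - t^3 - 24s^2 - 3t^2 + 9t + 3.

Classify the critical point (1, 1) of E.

saddle point

The mixed partial ∂²E/∂s∂t is 0, so the Hessian at any point is diag(E_ss, E_tt) = diag(12(3s^2 + 6s - 4), -6(t + 1)).
At (1, 1): H = diag(60, -12).
The eigenvalues have opposite signs, so H is indefinite: a saddle point.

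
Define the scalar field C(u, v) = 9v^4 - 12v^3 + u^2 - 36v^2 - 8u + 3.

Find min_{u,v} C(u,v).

-109

C(u,v) separates as P(u) + Q(v) + 3, so its minimum is min P + min Q + 3.
P'(u) = 2u - 8 vanishes at u ∈ {4}; Q'(v) = 36v(v - 2)(v + 1) vanishes at v ∈ {-1, 0, 2}.
Local minima of P (where P''>0): P(4)=-16. Local minima of Q: Q(-1)=-15, Q(2)=-96.
So the global minimum of C is P(4) + Q(2) + 3 = -16 − 96 + 3 = -109, attained at (4, 2).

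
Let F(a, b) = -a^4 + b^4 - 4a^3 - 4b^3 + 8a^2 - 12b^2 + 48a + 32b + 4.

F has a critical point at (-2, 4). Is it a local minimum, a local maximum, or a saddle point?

The mixed partial ∂²F/∂a∂b is 0, so the Hessian at any point is diag(F_aa, F_bb) = diag(4(-3a^2 - 6a + 4), 12(b^2 - 2b - 2)).
At (-2, 4): H = diag(16, 72).
Both eigenvalues are positive, so H is positive definite: a local minimum.

local minimum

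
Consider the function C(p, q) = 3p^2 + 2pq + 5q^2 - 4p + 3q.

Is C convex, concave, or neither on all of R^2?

C is quadratic, so its Hessian is the constant matrix H = [[6, 2], [2, 10]].
det(H) = 56, tr(H) = 16.
det(H) > 0 and tr(H) > 0, so H is positive definite everywhere: convex.

convex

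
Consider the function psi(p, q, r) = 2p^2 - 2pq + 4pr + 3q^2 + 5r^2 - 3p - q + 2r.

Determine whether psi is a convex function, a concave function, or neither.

convex

psi is quadratic, so its Hessian is the constant matrix H = [[4, -2, 4], [-2, 6, 0], [4, 0, 10]].
Leading principal minors: 4, 20, 104.
All positive ⇒ H ≻ 0 ⇒ convex.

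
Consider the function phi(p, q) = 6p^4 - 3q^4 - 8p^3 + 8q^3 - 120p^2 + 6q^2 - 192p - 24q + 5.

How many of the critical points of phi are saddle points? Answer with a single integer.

phi separates as a function of p plus a function of q, so ∇phi=0 decouples.
∂phi/∂p = 24(p - 4)(p + 1)(p + 2) = 0 at p ∈ {-2, -1, 4}; ∂phi/∂q = -12(q - 2)(q - 1)(q + 1) = 0 at q ∈ {-1, 1, 2}.
The Hessian is diagonal: diag(phi_pp, phi_qq). Second derivatives: phi_pp(-2)=144, phi_pp(-1)=-120, phi_pp(4)=720; phi_qq(-1)=-72, phi_qq(1)=24, phi_qq(2)=-36.
Saddle points occur where the two diagonal entries have opposite signs: (-2, -1), (-2, 2), (-1, 1), (4, -1), (4, 2). Count: 5.

5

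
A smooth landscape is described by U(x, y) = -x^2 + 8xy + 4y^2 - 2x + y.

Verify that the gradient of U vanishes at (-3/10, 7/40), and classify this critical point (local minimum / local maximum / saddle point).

saddle point

∇U = (-2x + 8y - 2, 8x + 8y + 1); substituting (-3/10, 7/40) gives ∇U = (0, 0), so (-3/10, 7/40) is indeed a critical point.
The Hessian of U is constant: H = [[-2, 8], [8, 8]].
det(H) = (-2)·8 − 8² = -80.
Since det(H) < 0, H is indefinite and the critical point is a saddle point.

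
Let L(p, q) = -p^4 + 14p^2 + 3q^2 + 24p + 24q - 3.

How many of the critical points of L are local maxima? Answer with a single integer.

0

L separates as a function of p plus a function of q, so ∇L=0 decouples.
∂L/∂p = -4(p - 3)(p + 1)(p + 2) = 0 at p ∈ {-2, -1, 3}; ∂L/∂q = 6(q + 4) = 0 at q ∈ {-4}.
The Hessian is diagonal: diag(L_pp, L_qq). Second derivatives: L_pp(-2)=-20, L_pp(-1)=16, L_pp(3)=-80; L_qq(-4)=6.
Local maxima occur where both diagonal entries negative: none. Count: 0.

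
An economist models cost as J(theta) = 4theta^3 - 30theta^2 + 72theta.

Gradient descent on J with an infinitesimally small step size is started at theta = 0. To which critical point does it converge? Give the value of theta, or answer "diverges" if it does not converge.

diverges

J'(theta) = 12(theta - 3)(theta - 2), so J'(0) = 72.
Gradient descent moves in the -J' direction, i.e. theta is decreasing.
There is no critical point below theta=0, and J' keeps the same sign, so the iterate runs off to −∞.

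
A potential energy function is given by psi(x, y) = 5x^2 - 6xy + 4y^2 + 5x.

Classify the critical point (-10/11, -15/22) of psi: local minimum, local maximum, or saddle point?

The Hessian of psi is constant: H = [[10, -6], [-6, 8]].
det(H) = 10·8 − (-6)² = 44.
det(H) > 0 and tr(H) = 18 > 0, so H is positive definite and the point is a local minimum.

local minimum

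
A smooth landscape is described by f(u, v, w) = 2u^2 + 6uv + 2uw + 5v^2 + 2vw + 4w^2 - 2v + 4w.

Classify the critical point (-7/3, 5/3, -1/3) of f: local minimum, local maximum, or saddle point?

local minimum

The Hessian is constant: H = [[4, 6, 2], [6, 10, 2], [2, 2, 8]].
Leading principal minors: Δ₁ = 4, Δ₂ = 4, Δ₃ = 24.
All leading minors are positive, so H is positive definite: a local minimum.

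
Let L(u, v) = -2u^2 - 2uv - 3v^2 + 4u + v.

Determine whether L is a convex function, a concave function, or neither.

L is quadratic, so its Hessian is the constant matrix H = [[-4, -2], [-2, -6]].
det(H) = 20, tr(H) = -10.
det(H) > 0 and tr(H) < 0, so H is negative definite everywhere: concave.

concave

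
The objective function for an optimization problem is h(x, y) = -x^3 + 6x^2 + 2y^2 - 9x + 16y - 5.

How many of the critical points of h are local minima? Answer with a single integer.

1

h separates as a function of x plus a function of y, so ∇h=0 decouples.
∂h/∂x = -3(x - 3)(x - 1) = 0 at x ∈ {1, 3}; ∂h/∂y = 4(y + 4) = 0 at y ∈ {-4}.
The Hessian is diagonal: diag(h_xx, h_yy). Second derivatives: h_xx(1)=6, h_xx(3)=-6; h_yy(-4)=4.
Local minima occur where both diagonal entries positive: (1, -4). Count: 1.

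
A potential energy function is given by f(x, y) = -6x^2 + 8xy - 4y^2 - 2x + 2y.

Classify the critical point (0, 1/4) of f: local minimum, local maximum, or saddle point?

The Hessian of f is constant: H = [[-12, 8], [8, -8]].
det(H) = (-12)·(-8) − 8² = 32.
det(H) > 0 and tr(H) = -20 < 0, so H is negative definite and the point is a local maximum.

local maximum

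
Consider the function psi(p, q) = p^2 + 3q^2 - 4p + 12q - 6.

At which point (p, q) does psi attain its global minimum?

(2, -2)

psi(p,q) separates as A(p) + B(q) − 6, so its minimum is min A + min B − 6.
A'(p) = 2p - 4 vanishes at p ∈ {2}; B'(q) = 6q + 12 vanishes at q ∈ {-2}.
Local minima of A (where A''>0): A(2)=-4. Local minima of B: B(-2)=-12.
So the global minimum of psi is A(2) + B(-2) − 6 = -4 − 12 − 6 = -22, attained at (2, -2).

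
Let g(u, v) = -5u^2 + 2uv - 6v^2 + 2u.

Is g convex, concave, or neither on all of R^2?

concave

g is quadratic, so its Hessian is the constant matrix H = [[-10, 2], [2, -12]].
det(H) = 116, tr(H) = -22.
det(H) > 0 and tr(H) < 0, so H is negative definite everywhere: concave.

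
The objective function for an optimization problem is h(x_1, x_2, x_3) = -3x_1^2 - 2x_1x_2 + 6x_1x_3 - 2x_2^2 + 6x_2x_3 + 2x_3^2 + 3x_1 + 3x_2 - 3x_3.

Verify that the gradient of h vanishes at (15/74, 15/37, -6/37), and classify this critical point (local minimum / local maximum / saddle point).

∇h = (-6x_1 - 2x_2 + 6x_3 + 3, -2x_1 - 4x_2 + 6x_3 + 3, 6x_1 + 6x_2 + 4x_3 - 3); substituting (15/74, 15/37, -6/37) gives ∇h = (0, 0, 0), so (15/74, 15/37, -6/37) is indeed a critical point.
The Hessian is constant: H = [[-6, -2, 6], [-2, -4, 6], [6, 6, 4]].
Leading principal minors: Δ₁ = -6, Δ₂ = 20, Δ₃ = 296.
The minors fit neither the all-positive nor the alternating-sign pattern, so H is indefinite: a saddle point.

saddle point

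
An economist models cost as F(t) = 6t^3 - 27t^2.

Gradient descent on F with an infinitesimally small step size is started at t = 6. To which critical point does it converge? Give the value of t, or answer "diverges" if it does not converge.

3

F'(t) = 18t(t - 3), so F'(6) = 324.
Gradient descent moves in the -F' direction, i.e. t is decreasing.
The nearest critical point in that direction is t = 3, where F'' = 54 > 0 (a local minimum). The iterate converges there.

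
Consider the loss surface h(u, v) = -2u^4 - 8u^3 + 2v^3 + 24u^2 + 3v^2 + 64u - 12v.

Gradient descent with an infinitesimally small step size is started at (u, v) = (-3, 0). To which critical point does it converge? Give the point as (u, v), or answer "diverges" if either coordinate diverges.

(-1, 1)

h is separable, so gradient descent decouples: u follows -∂h/∂u, v follows -∂h/∂v.
∂h/∂u = -8(u - 2)(u + 1)(u + 4); at u=-3 this is -80, so u increases.
∂h/∂v = 6(v - 1)(v + 2); at v=0 this is -12, so v increases.
u converges to its nearest critical value -1 (a local min of the u-part); v converges to 1. The iterate converges to (-1, 1).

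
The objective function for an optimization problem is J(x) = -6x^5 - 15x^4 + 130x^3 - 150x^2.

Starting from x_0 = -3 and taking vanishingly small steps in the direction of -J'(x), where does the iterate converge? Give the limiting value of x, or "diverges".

-5

J'(x) = -30x(x - 2)(x - 1)(x + 5), so J'(-3) = 3600.
Gradient descent moves in the -J' direction, i.e. x is decreasing.
The nearest critical point in that direction is x = -5, where J'' = 6300 > 0 (a local minimum). The iterate converges there.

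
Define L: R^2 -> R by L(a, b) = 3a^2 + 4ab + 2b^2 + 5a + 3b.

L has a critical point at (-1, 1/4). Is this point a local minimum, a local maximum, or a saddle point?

local minimum

The Hessian of L is constant: H = [[6, 4], [4, 4]].
det(H) = 6·4 − 4² = 8.
det(H) > 0 and tr(H) = 10 > 0, so H is positive definite and the point is a local minimum.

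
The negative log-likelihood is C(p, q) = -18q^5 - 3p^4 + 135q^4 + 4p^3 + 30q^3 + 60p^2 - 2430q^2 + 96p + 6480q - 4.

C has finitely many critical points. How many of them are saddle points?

C separates as a function of p plus a function of q, so ∇C=0 decouples.
∂C/∂p = -12(p - 4)(p + 1)(p + 2) = 0 at p ∈ {-2, -1, 4}; ∂C/∂q = -90(q - 4)(q - 3)(q - 2)(q + 3) = 0 at q ∈ {-3, 2, 3, 4}.
The Hessian is diagonal: diag(C_pp, C_qq). Second derivatives: C_pp(-2)=-72, C_pp(-1)=60, C_pp(4)=-360; C_qq(-3)=18900, C_qq(2)=-900, C_qq(3)=540, C_qq(4)=-1260.
Saddle points occur where the two diagonal entries have opposite signs: (-2, -3), (-2, 3), (-1, 2), (-1, 4), (4, -3), (4, 3). Count: 6.

6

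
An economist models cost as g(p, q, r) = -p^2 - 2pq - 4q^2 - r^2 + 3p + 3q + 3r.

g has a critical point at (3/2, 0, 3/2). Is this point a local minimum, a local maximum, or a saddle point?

local maximum

The Hessian is constant: H = [[-2, -2, 0], [-2, -8, 0], [0, 0, -2]].
Leading principal minors: Δ₁ = -2, Δ₂ = 12, Δ₃ = -24.
The minors alternate sign starting negative (−, +, −), so H is negative definite: a local maximum.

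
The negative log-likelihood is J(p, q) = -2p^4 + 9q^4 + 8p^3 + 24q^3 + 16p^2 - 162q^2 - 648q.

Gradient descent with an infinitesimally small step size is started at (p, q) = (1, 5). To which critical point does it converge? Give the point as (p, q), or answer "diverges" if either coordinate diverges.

(0, 3)

J is separable, so gradient descent decouples: p follows -∂J/∂p, q follows -∂J/∂q.
∂J/∂p = -8p(p - 4)(p + 1); at p=1 this is 48, so p decreases.
∂J/∂q = 36(q - 3)(q + 2)(q + 3); at q=5 this is 4032, so q decreases.
p converges to its nearest critical value 0 (a local min of the p-part); q converges to 3. The iterate converges to (0, 3).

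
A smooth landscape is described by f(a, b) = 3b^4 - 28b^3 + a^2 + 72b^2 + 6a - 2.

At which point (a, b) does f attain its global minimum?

f(a,b) separates as P(a) + Q(b) − 2, so its minimum is min P + min Q − 2.
P'(a) = 2a + 6 vanishes at a ∈ {-3}; Q'(b) = 12b(b - 4)(b - 3) vanishes at b ∈ {0, 3, 4}.
Local minima of P (where P''>0): P(-3)=-9. Local minima of Q: Q(0)=0, Q(4)=128.
So the global minimum of f is P(-3) + Q(0) − 2 = -9 + 0 − 2 = -11, attained at (-3, 0).

(-3, 0)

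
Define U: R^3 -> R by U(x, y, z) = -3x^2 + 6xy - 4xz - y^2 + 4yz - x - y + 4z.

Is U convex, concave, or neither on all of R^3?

U is quadratic, so its Hessian is the constant matrix H = [[-6, 6, -4], [6, -2, 4], [-4, 4, 0]].
Leading principal minors: -6, -24, -64.
Neither pattern holds ⇒ H is indefinite ⇒ neither convex nor concave.

neither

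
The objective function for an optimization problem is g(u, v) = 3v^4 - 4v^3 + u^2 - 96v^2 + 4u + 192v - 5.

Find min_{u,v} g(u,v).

-1289

g(u,v) separates as P(u) + Q(v) − 5, so its minimum is min P + min Q − 5.
P'(u) = 2u + 4 vanishes at u ∈ {-2}; Q'(v) = 12(v - 4)(v - 1)(v + 4) vanishes at v ∈ {-4, 1, 4}.
Local minima of P (where P''>0): P(-2)=-4. Local minima of Q: Q(-4)=-1280, Q(4)=-256.
So the global minimum of g is P(-2) + Q(-4) − 5 = -4 − 1280 − 5 = -1289, attained at (-2, -4).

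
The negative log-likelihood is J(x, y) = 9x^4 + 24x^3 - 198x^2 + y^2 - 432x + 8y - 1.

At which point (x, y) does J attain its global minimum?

J(x,y) separates as P(x) + Q(y) − 1, so its minimum is min P + min Q − 1.
P'(x) = 36(x - 3)(x + 1)(x + 4) vanishes at x ∈ {-4, -1, 3}; Q'(y) = 2y + 8 vanishes at y ∈ {-4}.
Local minima of P (where P''>0): P(-4)=-672, P(3)=-1701. Local minima of Q: Q(-4)=-16.
So the global minimum of J is P(3) + Q(-4) − 1 = -1701 − 16 − 1 = -1718, attained at (3, -4).

(3, -4)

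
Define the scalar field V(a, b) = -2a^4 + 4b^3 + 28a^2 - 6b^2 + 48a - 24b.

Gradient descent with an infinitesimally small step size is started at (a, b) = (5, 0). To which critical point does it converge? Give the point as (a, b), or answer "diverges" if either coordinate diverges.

diverges

V is separable, so gradient descent decouples: a follows -∂V/∂a, b follows -∂V/∂b.
∂V/∂a = -8(a - 3)(a + 1)(a + 2); at a=5 this is -672, so a increases.
∂V/∂b = 12(b - 2)(b + 1); at b=0 this is -24, so b increases.
The a-coordinate has no critical point in that direction and runs off to infinity.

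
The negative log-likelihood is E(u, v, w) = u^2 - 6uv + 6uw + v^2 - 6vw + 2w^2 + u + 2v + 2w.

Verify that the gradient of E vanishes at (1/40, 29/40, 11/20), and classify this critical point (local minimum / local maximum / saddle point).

∇E = (2u - 6v + 6w + 1, -6u + 2v - 6w + 2, 6u - 6v + 4w + 2); substituting (1/40, 29/40, 11/20) gives ∇E = (0, 0, 0), so (1/40, 29/40, 11/20) is indeed a critical point.
The Hessian is constant: H = [[2, -6, 6], [-6, 2, -6], [6, -6, 4]].
Leading principal minors: Δ₁ = 2, Δ₂ = -32, Δ₃ = 160.
The minors fit neither the all-positive nor the alternating-sign pattern, so H is indefinite: a saddle point.

saddle point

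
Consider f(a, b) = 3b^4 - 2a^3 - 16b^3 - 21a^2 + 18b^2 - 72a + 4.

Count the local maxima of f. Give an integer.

f separates as a function of a plus a function of b, so ∇f=0 decouples.
∂f/∂a = -6(a + 3)(a + 4) = 0 at a ∈ {-4, -3}; ∂f/∂b = 12b(b - 3)(b - 1) = 0 at b ∈ {0, 1, 3}.
The Hessian is diagonal: diag(f_aa, f_bb). Second derivatives: f_aa(-4)=6, f_aa(-3)=-6; f_bb(0)=36, f_bb(1)=-24, f_bb(3)=72.
Local maxima occur where both diagonal entries negative: (-3, 1). Count: 1.

1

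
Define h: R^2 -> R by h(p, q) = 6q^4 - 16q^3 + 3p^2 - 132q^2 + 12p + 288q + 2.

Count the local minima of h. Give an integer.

2

h separates as a function of p plus a function of q, so ∇h=0 decouples.
∂h/∂p = 6(p + 2) = 0 at p ∈ {-2}; ∂h/∂q = 24(q - 4)(q - 1)(q + 3) = 0 at q ∈ {-3, 1, 4}.
The Hessian is diagonal: diag(h_pp, h_qq). Second derivatives: h_pp(-2)=6; h_qq(-3)=672, h_qq(1)=-288, h_qq(4)=504.
Local minima occur where both diagonal entries positive: (-2, -3), (-2, 4). Count: 2.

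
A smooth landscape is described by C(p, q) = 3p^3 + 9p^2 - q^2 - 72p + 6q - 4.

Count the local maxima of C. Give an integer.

C separates as a function of p plus a function of q, so ∇C=0 decouples.
∂C/∂p = 9(p - 2)(p + 4) = 0 at p ∈ {-4, 2}; ∂C/∂q = -2(q - 3) = 0 at q ∈ {3}.
The Hessian is diagonal: diag(C_pp, C_qq). Second derivatives: C_pp(-4)=-54, C_pp(2)=54; C_qq(3)=-2.
Local maxima occur where both diagonal entries negative: (-4, 3). Count: 1.

1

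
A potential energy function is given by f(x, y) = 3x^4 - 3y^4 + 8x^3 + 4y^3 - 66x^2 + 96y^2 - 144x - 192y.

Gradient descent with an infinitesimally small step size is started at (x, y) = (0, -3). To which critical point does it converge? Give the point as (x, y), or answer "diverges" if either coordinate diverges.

(3, 1)

f is separable, so gradient descent decouples: x follows -∂f/∂x, y follows -∂f/∂y.
∂f/∂x = 12(x - 3)(x + 1)(x + 4); at x=0 this is -144, so x increases.
∂f/∂y = -12(y - 4)(y - 1)(y + 4); at y=-3 this is -336, so y increases.
x converges to its nearest critical value 3 (a local min of the x-part); y converges to 1. The iterate converges to (3, 1).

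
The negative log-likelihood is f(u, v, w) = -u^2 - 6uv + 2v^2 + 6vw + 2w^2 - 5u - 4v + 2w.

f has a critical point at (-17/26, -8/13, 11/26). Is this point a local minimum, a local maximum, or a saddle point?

The Hessian is constant: H = [[-2, -6, 0], [-6, 4, 6], [0, 6, 4]].
Leading principal minors: Δ₁ = -2, Δ₂ = -44, Δ₃ = -104.
The minors fit neither the all-positive nor the alternating-sign pattern, so H is indefinite: a saddle point.

saddle point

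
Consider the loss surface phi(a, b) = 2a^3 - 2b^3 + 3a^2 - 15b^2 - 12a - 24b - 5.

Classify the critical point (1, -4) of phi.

The mixed partial ∂²phi/∂a∂b is 0, so the Hessian at any point is diag(phi_aa, phi_bb) = diag(6(2a + 1), -6(2b + 5)).
At (1, -4): H = diag(18, 18).
Both eigenvalues are positive, so H is positive definite: a local minimum.

local minimum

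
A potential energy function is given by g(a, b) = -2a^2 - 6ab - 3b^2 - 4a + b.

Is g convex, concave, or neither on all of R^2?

neither

g is quadratic, so its Hessian is the constant matrix H = [[-4, -6], [-6, -6]].
det(H) = -12, tr(H) = -10.
det(H) < 0, so H is indefinite: neither convex nor concave.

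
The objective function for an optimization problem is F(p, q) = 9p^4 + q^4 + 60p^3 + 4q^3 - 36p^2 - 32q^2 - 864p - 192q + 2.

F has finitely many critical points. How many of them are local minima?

4

F separates as a function of p plus a function of q, so ∇F=0 decouples.
∂F/∂p = 36(p - 2)(p + 3)(p + 4) = 0 at p ∈ {-4, -3, 2}; ∂F/∂q = 4(q - 4)(q + 3)(q + 4) = 0 at q ∈ {-4, -3, 4}.
The Hessian is diagonal: diag(F_pp, F_qq). Second derivatives: F_pp(-4)=216, F_pp(-3)=-180, F_pp(2)=1080; F_qq(-4)=32, F_qq(-3)=-28, F_qq(4)=224.
Local minima occur where both diagonal entries positive: (-4, -4), (-4, 4), (2, -4), (2, 4). Count: 4.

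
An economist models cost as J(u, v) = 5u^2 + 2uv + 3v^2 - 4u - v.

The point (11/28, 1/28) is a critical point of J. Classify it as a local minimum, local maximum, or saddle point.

The Hessian of J is constant: H = [[10, 2], [2, 6]].
det(H) = 10·6 − 2² = 56.
det(H) > 0 and tr(H) = 16 > 0, so H is positive definite and the point is a local minimum.

local minimum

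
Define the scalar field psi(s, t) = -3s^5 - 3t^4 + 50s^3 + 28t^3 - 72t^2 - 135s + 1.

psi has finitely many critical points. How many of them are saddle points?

6

psi separates as a function of s plus a function of t, so ∇psi=0 decouples.
∂psi/∂s = -15(s - 3)(s - 1)(s + 1)(s + 3) = 0 at s ∈ {-3, -1, 1, 3}; ∂psi/∂t = -12t(t - 4)(t - 3) = 0 at t ∈ {0, 3, 4}.
The Hessian is diagonal: diag(psi_ss, psi_tt). Second derivatives: psi_ss(-3)=720, psi_ss(-1)=-240, psi_ss(1)=240, psi_ss(3)=-720; psi_tt(0)=-144, psi_tt(3)=36, psi_tt(4)=-48.
Saddle points occur where the two diagonal entries have opposite signs: (-3, 0), (-3, 4), (-1, 3), (1, 0), (1, 4), (3, 3). Count: 6.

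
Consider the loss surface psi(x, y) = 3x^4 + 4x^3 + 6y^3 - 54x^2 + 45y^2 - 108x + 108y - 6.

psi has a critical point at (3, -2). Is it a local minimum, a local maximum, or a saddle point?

The mixed partial ∂²psi/∂x∂y is 0, so the Hessian at any point is diag(psi_xx, psi_yy) = diag(12(3x^2 + 2x - 9), 18(2y + 5)).
At (3, -2): H = diag(288, 18).
Both eigenvalues are positive, so H is positive definite: a local minimum.

local minimum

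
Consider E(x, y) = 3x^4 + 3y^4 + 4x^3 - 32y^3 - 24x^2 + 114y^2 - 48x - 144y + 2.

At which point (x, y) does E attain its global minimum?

(2, 1)

E(x,y) separates as P(x) + Q(y) + 2, so its minimum is min P + min Q + 2.
P'(x) = 12(x - 2)(x + 1)(x + 2) vanishes at x ∈ {-2, -1, 2}; Q'(y) = 12(y - 4)(y - 3)(y - 1) vanishes at y ∈ {1, 3, 4}.
Local minima of P (where P''>0): P(-2)=16, P(2)=-112. Local minima of Q: Q(1)=-59, Q(4)=-32.
So the global minimum of E is P(2) + Q(1) + 2 = -112 − 59 + 2 = -169, attained at (2, 1).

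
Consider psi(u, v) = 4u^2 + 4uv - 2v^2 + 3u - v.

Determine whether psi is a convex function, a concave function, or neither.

neither

psi is quadratic, so its Hessian is the constant matrix H = [[8, 4], [4, -4]].
det(H) = -48, tr(H) = 4.
det(H) < 0, so H is indefinite: neither convex nor concave.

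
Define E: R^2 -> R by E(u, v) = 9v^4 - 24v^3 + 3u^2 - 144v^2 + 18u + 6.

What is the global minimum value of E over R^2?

E(u,v) separates as P(u) + Q(v) + 6, so its minimum is min P + min Q + 6.
P'(u) = 6u + 18 vanishes at u ∈ {-3}; Q'(v) = 36v(v - 4)(v + 2) vanishes at v ∈ {-2, 0, 4}.
Local minima of P (where P''>0): P(-3)=-27. Local minima of Q: Q(-2)=-240, Q(4)=-1536.
So the global minimum of E is P(-3) + Q(4) + 6 = -27 − 1536 + 6 = -1557, attained at (-3, 4).

-1557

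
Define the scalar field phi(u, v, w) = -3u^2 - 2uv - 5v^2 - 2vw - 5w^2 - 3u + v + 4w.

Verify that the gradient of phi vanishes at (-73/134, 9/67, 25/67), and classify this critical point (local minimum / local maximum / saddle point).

local maximum

∇phi = (-6u - 2v - 3, -2u - 10v - 2w + 1, -2v - 10w + 4); substituting (-73/134, 9/67, 25/67) gives ∇phi = (0, 0, 0), so (-73/134, 9/67, 25/67) is indeed a critical point.
The Hessian is constant: H = [[-6, -2, 0], [-2, -10, -2], [0, -2, -10]].
Leading principal minors: Δ₁ = -6, Δ₂ = 56, Δ₃ = -536.
The minors alternate sign starting negative (−, +, −), so H is negative definite: a local maximum.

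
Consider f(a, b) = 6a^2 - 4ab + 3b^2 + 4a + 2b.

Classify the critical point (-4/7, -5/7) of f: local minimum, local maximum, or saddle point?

The Hessian of f is constant: H = [[12, -4], [-4, 6]].
det(H) = 12·6 − (-4)² = 56.
det(H) > 0 and tr(H) = 18 > 0, so H is positive definite and the point is a local minimum.

local minimum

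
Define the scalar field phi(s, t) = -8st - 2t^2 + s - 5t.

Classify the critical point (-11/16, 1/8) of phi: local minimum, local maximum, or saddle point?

saddle point

The Hessian of phi is constant: H = [[0, -8], [-8, -4]].
det(H) = 0·(-4) − (-8)² = -64.
Since det(H) < 0, H is indefinite and the critical point is a saddle point.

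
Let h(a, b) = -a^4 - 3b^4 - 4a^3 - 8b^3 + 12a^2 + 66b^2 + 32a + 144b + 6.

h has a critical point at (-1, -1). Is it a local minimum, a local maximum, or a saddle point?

local minimum

The mixed partial ∂²h/∂a∂b is 0, so the Hessian at any point is diag(h_aa, h_bb) = diag(12(-a^2 - 2a + 2), 12(-3b^2 - 4b + 11)).
At (-1, -1): H = diag(36, 144).
Both eigenvalues are positive, so H is positive definite: a local minimum.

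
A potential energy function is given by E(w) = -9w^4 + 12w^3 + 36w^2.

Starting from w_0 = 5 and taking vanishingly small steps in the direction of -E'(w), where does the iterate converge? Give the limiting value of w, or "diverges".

E'(w) = -36w(w - 2)(w + 1), so E'(5) = -3240.
Gradient descent moves in the -E' direction, i.e. w is increasing.
There is no critical point above w=5, and E' keeps the same sign, so the iterate runs off to +∞.

diverges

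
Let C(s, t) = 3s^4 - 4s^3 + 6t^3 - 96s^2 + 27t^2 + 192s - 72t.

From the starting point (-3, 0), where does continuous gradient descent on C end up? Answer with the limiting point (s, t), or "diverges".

C is separable, so gradient descent decouples: s follows -∂C/∂s, t follows -∂C/∂t.
∂C/∂s = 12(s - 4)(s - 1)(s + 4); at s=-3 this is 336, so s decreases.
∂C/∂t = 18(t - 1)(t + 4); at t=0 this is -72, so t increases.
s converges to its nearest critical value -4 (a local min of the s-part); t converges to 1. The iterate converges to (-4, 1).

(-4, 1)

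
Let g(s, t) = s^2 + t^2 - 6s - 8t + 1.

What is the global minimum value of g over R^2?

g(s,t) separates as P(s) + Q(t) + 1, so its minimum is min P + min Q + 1.
P'(s) = 2s - 6 vanishes at s ∈ {3}; Q'(t) = 2(t - 4) vanishes at t ∈ {4}.
Local minima of P (where P''>0): P(3)=-9. Local minima of Q: Q(4)=-16.
So the global minimum of g is P(3) + Q(4) + 1 = -9 − 16 + 1 = -24, attained at (3, 4).

-24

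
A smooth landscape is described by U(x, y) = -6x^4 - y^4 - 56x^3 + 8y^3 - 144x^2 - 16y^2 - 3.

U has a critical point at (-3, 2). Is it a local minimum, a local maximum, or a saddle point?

The mixed partial ∂²U/∂x∂y is 0, so the Hessian at any point is diag(U_xx, U_yy) = diag(-24(3x^2 + 14x + 12), 4(-3y^2 + 12y - 8)).
At (-3, 2): H = diag(72, 16).
Both eigenvalues are positive, so H is positive definite: a local minimum.

local minimum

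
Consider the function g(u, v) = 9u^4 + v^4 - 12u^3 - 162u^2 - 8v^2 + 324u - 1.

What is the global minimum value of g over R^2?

-1394

g(u,v) separates as P(u) + Q(v) − 1, so its minimum is min P + min Q − 1.
P'(u) = 36(u - 3)(u - 1)(u + 3) vanishes at u ∈ {-3, 1, 3}; Q'(v) = 4v(v - 2)(v + 2) vanishes at v ∈ {-2, 0, 2}.
Local minima of P (where P''>0): P(-3)=-1377, P(3)=-81. Local minima of Q: Q(-2)=-16, Q(2)=-16.
So the global minimum of g is P(-3) + Q(-2) − 1 = -1377 − 16 − 1 = -1394, attained at (-3, -2).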